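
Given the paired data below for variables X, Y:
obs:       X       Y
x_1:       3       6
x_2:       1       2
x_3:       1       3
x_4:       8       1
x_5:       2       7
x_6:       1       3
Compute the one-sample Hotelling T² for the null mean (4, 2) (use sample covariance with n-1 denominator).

Step 1 — sample mean vector:
  mean(X) = (3 + 1 + 1 + 8 + 2 + 1) / 6 = 16/6 = 2.6667
  mean(Y) = (6 + 2 + 3 + 1 + 7 + 3) / 6 = 22/6 = 3.6667
  x̄ = (2.6667, 3.6667),  deviation x̄ - mu_0 = (2.6667, 3.6667) - (4, 2) = (-1.3333, 1.6667).

Step 2 — sample covariance matrix, S[i,j] = (1/(n-1)) · Σ_k (x_{k,i} - mean_i) · (x_{k,j} - mean_j), divisor n-1 = 5:
  S[X,X] = ((0.3333)·(0.3333) + (-1.6667)·(-1.6667) + (-1.6667)·(-1.6667) + (5.3333)·(5.3333) + (-0.6667)·(-0.6667) + (-1.6667)·(-1.6667)) / 5 = 37.3333/5 = 7.4667
  S[X,Y] = ((0.3333)·(2.3333) + (-1.6667)·(-1.6667) + (-1.6667)·(-0.6667) + (5.3333)·(-2.6667) + (-0.6667)·(3.3333) + (-1.6667)·(-0.6667)) / 5 = -10.6667/5 = -2.1333
  S[Y,Y] = ((2.3333)·(2.3333) + (-1.6667)·(-1.6667) + (-0.6667)·(-0.6667) + (-2.6667)·(-2.6667) + (3.3333)·(3.3333) + (-0.6667)·(-0.6667)) / 5 = 27.3333/5 = 5.4667
  S = [[7.4667, -2.1333],
 [-2.1333, 5.4667]].

Step 3 — invert S. det(S) = 7.4667·5.4667 - (-2.1333)² = 36.2667.
  S^{-1} = (1/det) · [[d, -b], [-b, a]] = [[0.1507, 0.0588],
 [0.0588, 0.2059]].

Step 4 — quadratic form (x̄ - mu_0)^T · S^{-1} · (x̄ - mu_0):
  S^{-1} · (x̄ - mu_0) = (-0.1029, 0.2647),
  (x̄ - mu_0)^T · [...] = (-1.3333)·(-0.1029) + (1.6667)·(0.2647) = 0.5784.

Step 5 — scale by n: T² = 6 · 0.5784 = 3.4706.

T² ≈ 3.4706


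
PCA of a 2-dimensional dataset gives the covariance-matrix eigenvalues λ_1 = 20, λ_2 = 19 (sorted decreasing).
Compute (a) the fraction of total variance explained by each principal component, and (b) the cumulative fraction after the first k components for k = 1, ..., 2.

Step 1 — total variance = trace(Sigma) = Σ λ_i = 20 + 19 = 39.

Step 2 — fraction explained by component i = λ_i / Σ λ:
  PC1: 20/39 = 0.5128
  PC2: 19/39 = 0.4872

Step 3 — cumulative fraction after k components = (λ_1 + ... + λ_k) / Σ λ:
  k = 1: 20/39 = 0.5128
  k = 2: (20 + 19)/39 = 39/39 = 1

Summary (fraction, with percent):

explained: PC1 0.5128 (51.28%), PC2 0.4872 (48.72%);  cumulative: 0.5128, 1


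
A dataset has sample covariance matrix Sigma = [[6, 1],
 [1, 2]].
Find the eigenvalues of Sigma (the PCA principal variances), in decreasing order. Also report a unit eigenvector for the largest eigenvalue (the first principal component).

Step 1 — characteristic polynomial of 2×2 Sigma:
  det(Sigma - λI) = λ² - trace · λ + det = 0.
  trace = 6 + 2 = 8, det = 6·2 - (1)² = 11.
Step 2 — discriminant:
  Δ = trace² - 4·det = 64 - 44 = 20.
Step 3 — eigenvalues:
  λ = (trace ± √Δ)/2 = (8 ± 4.4721)/2,
  λ_1 = 6.2361,  λ_2 = 1.7639.

Step 4 — unit eigenvector for λ_1: solve (Sigma - λ_1 I)v = 0. First row:
  (6 - 6.2361)·v_x + (1)·v_y = 0, i.e. (-0.2361)·v_x + (1)·v_y = 0,
  so v ∝ (b, λ_1 - a) = (1, 0.2361) = u.
  ||u|| = √((1)² + (0.2361)²) = √(1.0557) ≈ 1.0275,
  v_1 = u/||u|| ≈ (0.9732, 0.2298) (||v_1|| = 1).

λ_1 = 6.2361,  λ_2 = 1.7639;  v_1 ≈ (0.9732, 0.2298)


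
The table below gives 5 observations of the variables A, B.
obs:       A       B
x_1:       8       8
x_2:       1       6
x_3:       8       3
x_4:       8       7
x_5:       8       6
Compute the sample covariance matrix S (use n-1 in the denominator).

Step 1 — column means:
  mean(A) = (8 + 1 + 8 + 8 + 8) / 5 = 33/5 = 6.6
  mean(B) = (8 + 6 + 3 + 7 + 6) / 5 = 30/5 = 6

Step 2 — sample covariance S[i,j] = (1/(n-1)) · Σ_k (x_{k,i} - mean_i) · (x_{k,j} - mean_j), with n-1 = 4.
  S[A,A] = ((1.4)·(1.4) + (-5.6)·(-5.6) + (1.4)·(1.4) + (1.4)·(1.4) + (1.4)·(1.4)) / 4 = 39.2/4 = 9.8
  S[A,B] = ((1.4)·(2) + (-5.6)·(0) + (1.4)·(-3) + (1.4)·(1) + (1.4)·(0)) / 4 = 0/4 = 0
  S[B,B] = ((2)·(2) + (0)·(0) + (-3)·(-3) + (1)·(1) + (0)·(0)) / 4 = 14/4 = 3.5

S is symmetric (S[j,i] = S[i,j]). Assembling:

S = [[9.8, 0],
 [0, 3.5]]


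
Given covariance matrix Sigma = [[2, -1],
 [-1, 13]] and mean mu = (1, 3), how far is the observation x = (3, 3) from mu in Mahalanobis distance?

Step 1 — centre the observation: (x - mu) = (2, 0).

Step 2 — invert Sigma. det(Sigma) = 2·13 - (-1)² = 25.
  Sigma^{-1} = (1/det) · [[d, -b], [-b, a]] = [[0.52, 0.04],
 [0.04, 0.08]].

Step 3 — form the quadratic (x - mu)^T · Sigma^{-1} · (x - mu):
  Sigma^{-1} · (x - mu) = (1.04, 0.08).
  (x - mu)^T · [Sigma^{-1} · (x - mu)] = (2)·(1.04) + (0)·(0.08) = 2.08.

Step 4 — take square root: d = √(2.08) ≈ 1.4422.

d(x, mu) = √(2.08) ≈ 1.4422


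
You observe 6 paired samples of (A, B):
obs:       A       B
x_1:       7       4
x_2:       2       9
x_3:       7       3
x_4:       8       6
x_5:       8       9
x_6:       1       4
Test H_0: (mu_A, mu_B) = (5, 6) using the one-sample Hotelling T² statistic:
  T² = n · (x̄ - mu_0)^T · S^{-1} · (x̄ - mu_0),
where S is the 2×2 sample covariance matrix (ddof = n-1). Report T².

Step 1 — sample mean vector:
  mean(A) = (7 + 2 + 7 + 8 + 8 + 1) / 6 = 33/6 = 5.5
  mean(B) = (4 + 9 + 3 + 6 + 9 + 4) / 6 = 35/6 = 5.8333
  x̄ = (5.5, 5.8333),  deviation x̄ - mu_0 = (5.5, 5.8333) - (5, 6) = (0.5, -0.1667).

Step 2 — sample covariance matrix, S[i,j] = (1/(n-1)) · Σ_k (x_{k,i} - mean_i) · (x_{k,j} - mean_j), divisor n-1 = 5:
  S[A,A] = ((1.5)·(1.5) + (-3.5)·(-3.5) + (1.5)·(1.5) + (2.5)·(2.5) + (2.5)·(2.5) + (-4.5)·(-4.5)) / 5 = 49.5/5 = 9.9
  S[A,B] = ((1.5)·(-1.8333) + (-3.5)·(3.1667) + (1.5)·(-2.8333) + (2.5)·(0.1667) + (2.5)·(3.1667) + (-4.5)·(-1.8333)) / 5 = -1.5/5 = -0.3
  S[B,B] = ((-1.8333)·(-1.8333) + (3.1667)·(3.1667) + (-2.8333)·(-2.8333) + (0.1667)·(0.1667) + (3.1667)·(3.1667) + (-1.8333)·(-1.8333)) / 5 = 34.8333/5 = 6.9667
  S = [[9.9, -0.3],
 [-0.3, 6.9667]].

Step 3 — invert S. det(S) = 9.9·6.9667 - (-0.3)² = 68.88.
  S^{-1} = (1/det) · [[d, -b], [-b, a]] = [[0.1011, 0.0044],
 [0.0044, 0.1437]].

Step 4 — quadratic form (x̄ - mu_0)^T · S^{-1} · (x̄ - mu_0):
  S^{-1} · (x̄ - mu_0) = (0.0498, -0.0218),
  (x̄ - mu_0)^T · [...] = (0.5)·(0.0498) + (-0.1667)·(-0.0218) = 0.0286.

Step 5 — scale by n: T² = 6 · 0.0286 = 0.1713.

T² ≈ 0.1713


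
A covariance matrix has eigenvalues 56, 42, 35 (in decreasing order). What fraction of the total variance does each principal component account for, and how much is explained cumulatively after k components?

Step 1 — total variance = trace(Sigma) = Σ λ_i = 56 + 42 + 35 = 133.

Step 2 — fraction explained by component i = λ_i / Σ λ:
  PC1: 56/133 = 0.4211
  PC2: 42/133 = 0.3158
  PC3: 35/133 = 0.2632

Step 3 — cumulative fraction after k components = (λ_1 + ... + λ_k) / Σ λ:
  k = 1: 56/133 = 0.4211
  k = 2: (56 + 42)/133 = 98/133 = 0.7368
  k = 3: (56 + 42 + 35)/133 = 133/133 = 1

Summary (fraction, with percent):

explained: PC1 0.4211 (42.11%), PC2 0.3158 (31.58%), PC3 0.2632 (26.32%);  cumulative: 0.4211, 0.7368, 1


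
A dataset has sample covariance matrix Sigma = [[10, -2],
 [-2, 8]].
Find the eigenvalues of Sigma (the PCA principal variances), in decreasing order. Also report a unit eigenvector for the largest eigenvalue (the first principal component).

Step 1 — characteristic polynomial of 2×2 Sigma:
  det(Sigma - λI) = λ² - trace · λ + det = 0.
  trace = 10 + 8 = 18, det = 10·8 - (-2)² = 76.
Step 2 — discriminant:
  Δ = trace² - 4·det = 324 - 304 = 20.
Step 3 — eigenvalues:
  λ = (trace ± √Δ)/2 = (18 ± 4.4721)/2,
  λ_1 = 11.2361,  λ_2 = 6.7639.

Step 4 — unit eigenvector for λ_1: solve (Sigma - λ_1 I)v = 0. First row:
  (10 - 11.2361)·v_x + (-2)·v_y = 0, i.e. (-1.2361)·v_x + (-2)·v_y = 0,
  so v ∝ (b, λ_1 - a) = (-2, 1.2361); multiply by -1 so the first entry is positive: u = (2, -1.2361).
  ||u|| = √((2)² + (-1.2361)²) = √(5.5279) ≈ 2.3511,
  v_1 = u/||u|| ≈ (0.8507, -0.5257) (||v_1|| = 1).

λ_1 = 11.2361,  λ_2 = 6.7639;  v_1 ≈ (0.8507, -0.5257)


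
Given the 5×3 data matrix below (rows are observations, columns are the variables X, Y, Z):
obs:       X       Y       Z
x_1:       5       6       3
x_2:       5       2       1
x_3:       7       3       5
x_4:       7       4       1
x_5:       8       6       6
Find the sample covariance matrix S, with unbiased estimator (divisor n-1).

Step 1 — column means:
  mean(X) = (5 + 5 + 7 + 7 + 8) / 5 = 32/5 = 6.4
  mean(Y) = (6 + 2 + 3 + 4 + 6) / 5 = 21/5 = 4.2
  mean(Z) = (3 + 1 + 5 + 1 + 6) / 5 = 16/5 = 3.2

Step 2 — sample covariance S[i,j] = (1/(n-1)) · Σ_k (x_{k,i} - mean_i) · (x_{k,j} - mean_j), with n-1 = 4.
  S[X,X] = ((-1.4)·(-1.4) + (-1.4)·(-1.4) + (0.6)·(0.6) + (0.6)·(0.6) + (1.6)·(1.6)) / 4 = 7.2/4 = 1.8
  S[X,Y] = ((-1.4)·(1.8) + (-1.4)·(-2.2) + (0.6)·(-1.2) + (0.6)·(-0.2) + (1.6)·(1.8)) / 4 = 2.6/4 = 0.65
  S[X,Z] = ((-1.4)·(-0.2) + (-1.4)·(-2.2) + (0.6)·(1.8) + (0.6)·(-2.2) + (1.6)·(2.8)) / 4 = 7.6/4 = 1.9
  S[Y,Y] = ((1.8)·(1.8) + (-2.2)·(-2.2) + (-1.2)·(-1.2) + (-0.2)·(-0.2) + (1.8)·(1.8)) / 4 = 12.8/4 = 3.2
  S[Y,Z] = ((1.8)·(-0.2) + (-2.2)·(-2.2) + (-1.2)·(1.8) + (-0.2)·(-2.2) + (1.8)·(2.8)) / 4 = 7.8/4 = 1.95
  S[Z,Z] = ((-0.2)·(-0.2) + (-2.2)·(-2.2) + (1.8)·(1.8) + (-2.2)·(-2.2) + (2.8)·(2.8)) / 4 = 20.8/4 = 5.2

S is symmetric (S[j,i] = S[i,j]). Assembling:

S = [[1.8, 0.65, 1.9],
 [0.65, 3.2, 1.95],
 [1.9, 1.95, 5.2]]


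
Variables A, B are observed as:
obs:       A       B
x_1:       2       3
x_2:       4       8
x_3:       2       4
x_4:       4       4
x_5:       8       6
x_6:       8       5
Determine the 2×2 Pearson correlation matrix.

Step 1 — column means:
  mean(A) = (2 + 4 + 2 + 4 + 8 + 8) / 6 = 28/6 = 4.6667
  mean(B) = (3 + 8 + 4 + 4 + 6 + 5) / 6 = 30/6 = 5

Step 2 — sample variances and covariances s[i,j] = (1/(n-1)) · Σ_k (x_{k,i} - mean_i) · (x_{k,j} - mean_j), with n-1 = 5:
  s[A,A] = ((-2.6667)·(-2.6667) + (-0.6667)·(-0.6667) + (-2.6667)·(-2.6667) + (-0.6667)·(-0.6667) + (3.3333)·(3.3333) + (3.3333)·(3.3333)) / 5 = 37.3333/5 = 7.4667
  s[A,B] = ((-2.6667)·(-2) + (-0.6667)·(3) + (-2.6667)·(-1) + (-0.6667)·(-1) + (3.3333)·(1) + (3.3333)·(0)) / 5 = 10/5 = 2
  s[B,B] = ((-2)·(-2) + (3)·(3) + (-1)·(-1) + (-1)·(-1) + (1)·(1) + (0)·(0)) / 5 = 16/5 = 3.2
  Sample standard deviations s_i = √(s[i,i]):
  s(A) = √(7.4667) = 2.7325
  s(B) = √(3.2) = 1.7889

Step 3 — r_{ij} = s_{ij} / (s_i · s_j):
  r[A,A] = 1 (diagonal).
  r[A,B] = 2 / (2.7325 · 1.7889) = 2 / 4.8881 = 0.4092
  r[B,B] = 1 (diagonal).

R is symmetric with unit diagonal. Assembling:

R = [[1, 0.4092],
 [0.4092, 1]]


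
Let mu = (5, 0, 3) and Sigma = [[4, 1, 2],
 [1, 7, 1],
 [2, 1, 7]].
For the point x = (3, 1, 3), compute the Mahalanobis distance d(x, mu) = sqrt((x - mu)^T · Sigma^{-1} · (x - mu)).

Step 1 — centre the observation: (x - mu) = (-2, 1, 0).

Step 2 — invert Sigma (cofactor / det for 3×3, or solve directly):
  Sigma^{-1} = [[0.2981, -0.0311, -0.0807],
 [-0.0311, 0.1491, -0.0124],
 [-0.0807, -0.0124, 0.1677]].

Step 3 — form the quadratic (x - mu)^T · Sigma^{-1} · (x - mu):
  Sigma^{-1} · (x - mu) = (-0.6273, 0.2112, 0.1491).
  (x - mu)^T · [Sigma^{-1} · (x - mu)] = (-2)·(-0.6273) + (1)·(0.2112) + (0)·(0.1491) = 1.4658.

Step 4 — take square root: d = √(1.4658) ≈ 1.2107.

d(x, mu) = √(1.4658) ≈ 1.2107


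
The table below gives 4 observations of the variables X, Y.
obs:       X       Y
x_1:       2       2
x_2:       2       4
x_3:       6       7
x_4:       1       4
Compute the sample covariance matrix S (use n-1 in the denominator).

Step 1 — column means:
  mean(X) = (2 + 2 + 6 + 1) / 4 = 11/4 = 2.75
  mean(Y) = (2 + 4 + 7 + 4) / 4 = 17/4 = 4.25

Step 2 — sample covariance S[i,j] = (1/(n-1)) · Σ_k (x_{k,i} - mean_i) · (x_{k,j} - mean_j), with n-1 = 3.
  S[X,X] = ((-0.75)·(-0.75) + (-0.75)·(-0.75) + (3.25)·(3.25) + (-1.75)·(-1.75)) / 3 = 14.75/3 = 4.9167
  S[X,Y] = ((-0.75)·(-2.25) + (-0.75)·(-0.25) + (3.25)·(2.75) + (-1.75)·(-0.25)) / 3 = 11.25/3 = 3.75
  S[Y,Y] = ((-2.25)·(-2.25) + (-0.25)·(-0.25) + (2.75)·(2.75) + (-0.25)·(-0.25)) / 3 = 12.75/3 = 4.25

S is symmetric (S[j,i] = S[i,j]). Assembling:

S = [[4.9167, 3.75],
 [3.75, 4.25]]


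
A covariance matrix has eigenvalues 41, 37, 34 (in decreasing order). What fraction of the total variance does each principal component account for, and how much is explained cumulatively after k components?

Step 1 — total variance = trace(Sigma) = Σ λ_i = 41 + 37 + 34 = 112.

Step 2 — fraction explained by component i = λ_i / Σ λ:
  PC1: 41/112 = 0.3661
  PC2: 37/112 = 0.3304
  PC3: 34/112 = 0.3036

Step 3 — cumulative fraction after k components = (λ_1 + ... + λ_k) / Σ λ:
  k = 1: 41/112 = 0.3661
  k = 2: (41 + 37)/112 = 78/112 = 0.6964
  k = 3: (41 + 37 + 34)/112 = 112/112 = 1

Summary (fraction, with percent):

explained: PC1 0.3661 (36.61%), PC2 0.3304 (33.04%), PC3 0.3036 (30.36%);  cumulative: 0.3661, 0.6964, 1


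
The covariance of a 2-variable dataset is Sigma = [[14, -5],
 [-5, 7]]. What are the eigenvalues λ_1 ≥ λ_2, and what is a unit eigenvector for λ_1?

Step 1 — characteristic polynomial of 2×2 Sigma:
  det(Sigma - λI) = λ² - trace · λ + det = 0.
  trace = 14 + 7 = 21, det = 14·7 - (-5)² = 73.
Step 2 — discriminant:
  Δ = trace² - 4·det = 441 - 292 = 149.
Step 3 — eigenvalues:
  λ = (trace ± √Δ)/2 = (21 ± 12.2066)/2,
  λ_1 = 16.6033,  λ_2 = 4.3967.

Step 4 — unit eigenvector for λ_1: solve (Sigma - λ_1 I)v = 0. First row:
  (14 - 16.6033)·v_x + (-5)·v_y = 0, i.e. (-2.6033)·v_x + (-5)·v_y = 0,
  so v ∝ (b, λ_1 - a) = (-5, 2.6033); multiply by -1 so the first entry is positive: u = (5, -2.6033).
  ||u|| = √((5)² + (-2.6033)²) = √(31.7771) ≈ 5.6371,
  v_1 = u/||u|| ≈ (0.887, -0.4618) (||v_1|| = 1).

λ_1 = 16.6033,  λ_2 = 4.3967;  v_1 ≈ (0.887, -0.4618)


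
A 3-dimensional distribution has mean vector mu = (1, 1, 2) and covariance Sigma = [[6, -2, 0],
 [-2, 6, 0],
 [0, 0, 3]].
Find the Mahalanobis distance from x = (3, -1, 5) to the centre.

Step 1 — centre the observation: (x - mu) = (2, -2, 3).

Step 2 — invert Sigma (cofactor / det for 3×3, or solve directly):
  Sigma^{-1} = [[0.1875, 0.0625, 0],
 [0.0625, 0.1875, 0],
 [0, 0, 0.3333]].

Step 3 — form the quadratic (x - mu)^T · Sigma^{-1} · (x - mu):
  Sigma^{-1} · (x - mu) = (0.25, -0.25, 1).
  (x - mu)^T · [Sigma^{-1} · (x - mu)] = (2)·(0.25) + (-2)·(-0.25) + (3)·(1) = 4.

Step 4 — take square root: d = √(4) ≈ 2.

d(x, mu) = √(4) ≈ 2


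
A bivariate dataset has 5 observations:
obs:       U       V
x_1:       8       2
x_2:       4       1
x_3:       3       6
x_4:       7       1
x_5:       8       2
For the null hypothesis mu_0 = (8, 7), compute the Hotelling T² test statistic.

Step 1 — sample mean vector:
  mean(U) = (8 + 4 + 3 + 7 + 8) / 5 = 30/5 = 6
  mean(V) = (2 + 1 + 6 + 1 + 2) / 5 = 12/5 = 2.4
  x̄ = (6, 2.4),  deviation x̄ - mu_0 = (6, 2.4) - (8, 7) = (-2, -4.6).

Step 2 — sample covariance matrix, S[i,j] = (1/(n-1)) · Σ_k (x_{k,i} - mean_i) · (x_{k,j} - mean_j), divisor n-1 = 4:
  S[U,U] = ((2)·(2) + (-2)·(-2) + (-3)·(-3) + (1)·(1) + (2)·(2)) / 4 = 22/4 = 5.5
  S[U,V] = ((2)·(-0.4) + (-2)·(-1.4) + (-3)·(3.6) + (1)·(-1.4) + (2)·(-0.4)) / 4 = -11/4 = -2.75
  S[V,V] = ((-0.4)·(-0.4) + (-1.4)·(-1.4) + (3.6)·(3.6) + (-1.4)·(-1.4) + (-0.4)·(-0.4)) / 4 = 17.2/4 = 4.3
  S = [[5.5, -2.75],
 [-2.75, 4.3]].

Step 3 — invert S. det(S) = 5.5·4.3 - (-2.75)² = 16.0875.
  S^{-1} = (1/det) · [[d, -b], [-b, a]] = [[0.2673, 0.1709],
 [0.1709, 0.3419]].

Step 4 — quadratic form (x̄ - mu_0)^T · S^{-1} · (x̄ - mu_0):
  S^{-1} · (x̄ - mu_0) = (-1.3209, -1.9145),
  (x̄ - mu_0)^T · [...] = (-2)·(-1.3209) + (-4.6)·(-1.9145) = 11.4486.

Step 5 — scale by n: T² = 5 · 11.4486 = 57.2432.

T² ≈ 57.2432


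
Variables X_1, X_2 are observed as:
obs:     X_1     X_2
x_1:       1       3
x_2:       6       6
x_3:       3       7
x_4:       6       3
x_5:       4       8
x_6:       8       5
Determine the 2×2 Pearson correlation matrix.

Step 1 — column means:
  mean(X_1) = (1 + 6 + 3 + 6 + 4 + 8) / 6 = 28/6 = 4.6667
  mean(X_2) = (3 + 6 + 7 + 3 + 8 + 5) / 6 = 32/6 = 5.3333

Step 2 — sample variances and covariances s[i,j] = (1/(n-1)) · Σ_k (x_{k,i} - mean_i) · (x_{k,j} - mean_j), with n-1 = 5:
  s[X_1,X_1] = ((-3.6667)·(-3.6667) + (1.3333)·(1.3333) + (-1.6667)·(-1.6667) + (1.3333)·(1.3333) + (-0.6667)·(-0.6667) + (3.3333)·(3.3333)) / 5 = 31.3333/5 = 6.2667
  s[X_1,X_2] = ((-3.6667)·(-2.3333) + (1.3333)·(0.6667) + (-1.6667)·(1.6667) + (1.3333)·(-2.3333) + (-0.6667)·(2.6667) + (3.3333)·(-0.3333)) / 5 = 0.6667/5 = 0.1333
  s[X_2,X_2] = ((-2.3333)·(-2.3333) + (0.6667)·(0.6667) + (1.6667)·(1.6667) + (-2.3333)·(-2.3333) + (2.6667)·(2.6667) + (-0.3333)·(-0.3333)) / 5 = 21.3333/5 = 4.2667
  Sample standard deviations s_i = √(s[i,i]):
  s(X_1) = √(6.2667) = 2.5033
  s(X_2) = √(4.2667) = 2.0656

Step 3 — r_{ij} = s_{ij} / (s_i · s_j):
  r[X_1,X_1] = 1 (diagonal).
  r[X_1,X_2] = 0.1333 / (2.5033 · 2.0656) = 0.1333 / 5.1709 = 0.0258
  r[X_2,X_2] = 1 (diagonal).

R is symmetric with unit diagonal. Assembling:

R = [[1, 0.0258],
 [0.0258, 1]]


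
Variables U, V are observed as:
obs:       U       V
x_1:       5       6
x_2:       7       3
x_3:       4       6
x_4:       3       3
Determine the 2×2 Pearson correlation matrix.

Step 1 — column means:
  mean(U) = (5 + 7 + 4 + 3) / 4 = 19/4 = 4.75
  mean(V) = (6 + 3 + 6 + 3) / 4 = 18/4 = 4.5

Step 2 — sample variances and covariances s[i,j] = (1/(n-1)) · Σ_k (x_{k,i} - mean_i) · (x_{k,j} - mean_j), with n-1 = 3:
  s[U,U] = ((0.25)·(0.25) + (2.25)·(2.25) + (-0.75)·(-0.75) + (-1.75)·(-1.75)) / 3 = 8.75/3 = 2.9167
  s[U,V] = ((0.25)·(1.5) + (2.25)·(-1.5) + (-0.75)·(1.5) + (-1.75)·(-1.5)) / 3 = -1.5/3 = -0.5
  s[V,V] = ((1.5)·(1.5) + (-1.5)·(-1.5) + (1.5)·(1.5) + (-1.5)·(-1.5)) / 3 = 9/3 = 3
  Sample standard deviations s_i = √(s[i,i]):
  s(U) = √(2.9167) = 1.7078
  s(V) = √(3) = 1.7321

Step 3 — r_{ij} = s_{ij} / (s_i · s_j):
  r[U,U] = 1 (diagonal).
  r[U,V] = -0.5 / (1.7078 · 1.7321) = -0.5 / 2.958 = -0.169
  r[V,V] = 1 (diagonal).

R is symmetric with unit diagonal. Assembling:

R = [[1, -0.169],
 [-0.169, 1]]


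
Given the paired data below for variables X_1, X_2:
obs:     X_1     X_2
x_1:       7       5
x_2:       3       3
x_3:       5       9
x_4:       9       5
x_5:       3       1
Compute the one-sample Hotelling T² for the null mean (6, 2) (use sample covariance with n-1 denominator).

Step 1 — sample mean vector:
  mean(X_1) = (7 + 3 + 5 + 9 + 3) / 5 = 27/5 = 5.4
  mean(X_2) = (5 + 3 + 9 + 5 + 1) / 5 = 23/5 = 4.6
  x̄ = (5.4, 4.6),  deviation x̄ - mu_0 = (5.4, 4.6) - (6, 2) = (-0.6, 2.6).

Step 2 — sample covariance matrix, S[i,j] = (1/(n-1)) · Σ_k (x_{k,i} - mean_i) · (x_{k,j} - mean_j), divisor n-1 = 4:
  S[X_1,X_1] = ((1.6)·(1.6) + (-2.4)·(-2.4) + (-0.4)·(-0.4) + (3.6)·(3.6) + (-2.4)·(-2.4)) / 4 = 27.2/4 = 6.8
  S[X_1,X_2] = ((1.6)·(0.4) + (-2.4)·(-1.6) + (-0.4)·(4.4) + (3.6)·(0.4) + (-2.4)·(-3.6)) / 4 = 12.8/4 = 3.2
  S[X_2,X_2] = ((0.4)·(0.4) + (-1.6)·(-1.6) + (4.4)·(4.4) + (0.4)·(0.4) + (-3.6)·(-3.6)) / 4 = 35.2/4 = 8.8
  S = [[6.8, 3.2],
 [3.2, 8.8]].

Step 3 — invert S. det(S) = 6.8·8.8 - (3.2)² = 49.6.
  S^{-1} = (1/det) · [[d, -b], [-b, a]] = [[0.1774, -0.0645],
 [-0.0645, 0.1371]].

Step 4 — quadratic form (x̄ - mu_0)^T · S^{-1} · (x̄ - mu_0):
  S^{-1} · (x̄ - mu_0) = (-0.2742, 0.3952),
  (x̄ - mu_0)^T · [...] = (-0.6)·(-0.2742) + (2.6)·(0.3952) = 1.1919.

Step 5 — scale by n: T² = 5 · 1.1919 = 5.9597.

T² ≈ 5.9597


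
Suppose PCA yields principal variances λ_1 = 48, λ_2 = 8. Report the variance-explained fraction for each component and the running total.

Step 1 — total variance = trace(Sigma) = Σ λ_i = 48 + 8 = 56.

Step 2 — fraction explained by component i = λ_i / Σ λ:
  PC1: 48/56 = 0.8571
  PC2: 8/56 = 0.1429

Step 3 — cumulative fraction after k components = (λ_1 + ... + λ_k) / Σ λ:
  k = 1: 48/56 = 0.8571
  k = 2: (48 + 8)/56 = 56/56 = 1

Summary (fraction, with percent):

explained: PC1 0.8571 (85.71%), PC2 0.1429 (14.29%);  cumulative: 0.8571, 1


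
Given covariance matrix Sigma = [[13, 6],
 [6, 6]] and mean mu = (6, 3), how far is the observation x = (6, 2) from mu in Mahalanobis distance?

Step 1 — centre the observation: (x - mu) = (0, -1).

Step 2 — invert Sigma. det(Sigma) = 13·6 - (6)² = 42.
  Sigma^{-1} = (1/det) · [[d, -b], [-b, a]] = [[0.1429, -0.1429],
 [-0.1429, 0.3095]].

Step 3 — form the quadratic (x - mu)^T · Sigma^{-1} · (x - mu):
  Sigma^{-1} · (x - mu) = (0.1429, -0.3095).
  (x - mu)^T · [Sigma^{-1} · (x - mu)] = (0)·(0.1429) + (-1)·(-0.3095) = 0.3095.

Step 4 — take square root: d = √(0.3095) ≈ 0.5563.

d(x, mu) = √(0.3095) ≈ 0.5563


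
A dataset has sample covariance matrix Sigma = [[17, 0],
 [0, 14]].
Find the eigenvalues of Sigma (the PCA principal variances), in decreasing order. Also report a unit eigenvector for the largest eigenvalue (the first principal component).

Step 1 — characteristic polynomial of 2×2 Sigma:
  det(Sigma - λI) = λ² - trace · λ + det = 0.
  trace = 17 + 14 = 31, det = 17·14 - (0)² = 238.
Step 2 — discriminant:
  Δ = trace² - 4·det = 961 - 952 = 9.
Step 3 — eigenvalues:
  λ = (trace ± √Δ)/2 = (31 ± 3)/2,
  λ_1 = 17,  λ_2 = 14.

Step 4 — unit eigenvector for λ_1: Sigma is diagonal, so its eigenvectors are the coordinate axes. λ_1 = 17 is the diagonal entry on the first coordinate axis, hence
  v_1 = (1, 0) (||v_1|| = 1).

λ_1 = 17,  λ_2 = 14;  v_1 ≈ (1, 0)


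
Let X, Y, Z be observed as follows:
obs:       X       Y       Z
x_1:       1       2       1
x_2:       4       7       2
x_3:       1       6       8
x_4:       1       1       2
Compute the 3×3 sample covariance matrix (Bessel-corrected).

Step 1 — column means:
  mean(X) = (1 + 4 + 1 + 1) / 4 = 7/4 = 1.75
  mean(Y) = (2 + 7 + 6 + 1) / 4 = 16/4 = 4
  mean(Z) = (1 + 2 + 8 + 2) / 4 = 13/4 = 3.25

Step 2 — sample covariance S[i,j] = (1/(n-1)) · Σ_k (x_{k,i} - mean_i) · (x_{k,j} - mean_j), with n-1 = 3.
  S[X,X] = ((-0.75)·(-0.75) + (2.25)·(2.25) + (-0.75)·(-0.75) + (-0.75)·(-0.75)) / 3 = 6.75/3 = 2.25
  S[X,Y] = ((-0.75)·(-2) + (2.25)·(3) + (-0.75)·(2) + (-0.75)·(-3)) / 3 = 9/3 = 3
  S[X,Z] = ((-0.75)·(-2.25) + (2.25)·(-1.25) + (-0.75)·(4.75) + (-0.75)·(-1.25)) / 3 = -3.75/3 = -1.25
  S[Y,Y] = ((-2)·(-2) + (3)·(3) + (2)·(2) + (-3)·(-3)) / 3 = 26/3 = 8.6667
  S[Y,Z] = ((-2)·(-2.25) + (3)·(-1.25) + (2)·(4.75) + (-3)·(-1.25)) / 3 = 14/3 = 4.6667
  S[Z,Z] = ((-2.25)·(-2.25) + (-1.25)·(-1.25) + (4.75)·(4.75) + (-1.25)·(-1.25)) / 3 = 30.75/3 = 10.25

S is symmetric (S[j,i] = S[i,j]). Assembling:

S = [[2.25, 3, -1.25],
 [3, 8.6667, 4.6667],
 [-1.25, 4.6667, 10.25]]


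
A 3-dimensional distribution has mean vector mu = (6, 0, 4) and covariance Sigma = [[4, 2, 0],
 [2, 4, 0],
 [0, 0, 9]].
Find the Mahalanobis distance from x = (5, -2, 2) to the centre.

Step 1 — centre the observation: (x - mu) = (-1, -2, -2).

Step 2 — invert Sigma (cofactor / det for 3×3, or solve directly):
  Sigma^{-1} = [[0.3333, -0.1667, 0],
 [-0.1667, 0.3333, 0],
 [0, 0, 0.1111]].

Step 3 — form the quadratic (x - mu)^T · Sigma^{-1} · (x - mu):
  Sigma^{-1} · (x - mu) = (0, -0.5, -0.2222).
  (x - mu)^T · [Sigma^{-1} · (x - mu)] = (-1)·(0) + (-2)·(-0.5) + (-2)·(-0.2222) = 1.4444.

Step 4 — take square root: d = √(1.4444) ≈ 1.2019.

d(x, mu) = √(1.4444) ≈ 1.2019


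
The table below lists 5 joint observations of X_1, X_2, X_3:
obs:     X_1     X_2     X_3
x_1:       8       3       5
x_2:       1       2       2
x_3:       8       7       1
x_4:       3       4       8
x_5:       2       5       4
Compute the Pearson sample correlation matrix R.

Step 1 — column means:
  mean(X_1) = (8 + 1 + 8 + 3 + 2) / 5 = 22/5 = 4.4
  mean(X_2) = (3 + 2 + 7 + 4 + 5) / 5 = 21/5 = 4.2
  mean(X_3) = (5 + 2 + 1 + 8 + 4) / 5 = 20/5 = 4

Step 2 — sample variances and covariances s[i,j] = (1/(n-1)) · Σ_k (x_{k,i} - mean_i) · (x_{k,j} - mean_j), with n-1 = 4:
  s[X_1,X_1] = ((3.6)·(3.6) + (-3.4)·(-3.4) + (3.6)·(3.6) + (-1.4)·(-1.4) + (-2.4)·(-2.4)) / 4 = 45.2/4 = 11.3
  s[X_1,X_2] = ((3.6)·(-1.2) + (-3.4)·(-2.2) + (3.6)·(2.8) + (-1.4)·(-0.2) + (-2.4)·(0.8)) / 4 = 11.6/4 = 2.9
  s[X_1,X_3] = ((3.6)·(1) + (-3.4)·(-2) + (3.6)·(-3) + (-1.4)·(4) + (-2.4)·(0)) / 4 = -6/4 = -1.5
  s[X_2,X_2] = ((-1.2)·(-1.2) + (-2.2)·(-2.2) + (2.8)·(2.8) + (-0.2)·(-0.2) + (0.8)·(0.8)) / 4 = 14.8/4 = 3.7
  s[X_2,X_3] = ((-1.2)·(1) + (-2.2)·(-2) + (2.8)·(-3) + (-0.2)·(4) + (0.8)·(0)) / 4 = -6/4 = -1.5
  s[X_3,X_3] = ((1)·(1) + (-2)·(-2) + (-3)·(-3) + (4)·(4) + (0)·(0)) / 4 = 30/4 = 7.5
  Sample standard deviations s_i = √(s[i,i]):
  s(X_1) = √(11.3) = 3.3615
  s(X_2) = √(3.7) = 1.9235
  s(X_3) = √(7.5) = 2.7386

Step 3 — r_{ij} = s_{ij} / (s_i · s_j):
  r[X_1,X_1] = 1 (diagonal).
  r[X_1,X_2] = 2.9 / (3.3615 · 1.9235) = 2.9 / 6.4661 = 0.4485
  r[X_1,X_3] = -1.5 / (3.3615 · 2.7386) = -1.5 / 9.206 = -0.1629
  r[X_2,X_2] = 1 (diagonal).
  r[X_2,X_3] = -1.5 / (1.9235 · 2.7386) = -1.5 / 5.2678 = -0.2847
  r[X_3,X_3] = 1 (diagonal).

R is symmetric with unit diagonal. Assembling:

R = [[1, 0.4485, -0.1629],
 [0.4485, 1, -0.2847],
 [-0.1629, -0.2847, 1]]


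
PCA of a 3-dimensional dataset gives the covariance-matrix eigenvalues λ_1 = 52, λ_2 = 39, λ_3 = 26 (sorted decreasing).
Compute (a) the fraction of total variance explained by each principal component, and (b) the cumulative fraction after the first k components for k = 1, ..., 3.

Step 1 — total variance = trace(Sigma) = Σ λ_i = 52 + 39 + 26 = 117.

Step 2 — fraction explained by component i = λ_i / Σ λ:
  PC1: 52/117 = 0.4444
  PC2: 39/117 = 0.3333
  PC3: 26/117 = 0.2222

Step 3 — cumulative fraction after k components = (λ_1 + ... + λ_k) / Σ λ:
  k = 1: 52/117 = 0.4444
  k = 2: (52 + 39)/117 = 91/117 = 0.7778
  k = 3: (52 + 39 + 26)/117 = 117/117 = 1

Summary (fraction, with percent):

explained: PC1 0.4444 (44.44%), PC2 0.3333 (33.33%), PC3 0.2222 (22.22%);  cumulative: 0.4444, 0.7778, 1


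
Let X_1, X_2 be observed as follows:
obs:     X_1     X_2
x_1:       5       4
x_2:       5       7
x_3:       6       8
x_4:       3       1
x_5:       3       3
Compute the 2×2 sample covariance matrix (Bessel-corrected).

Step 1 — column means:
  mean(X_1) = (5 + 5 + 6 + 3 + 3) / 5 = 22/5 = 4.4
  mean(X_2) = (4 + 7 + 8 + 1 + 3) / 5 = 23/5 = 4.6

Step 2 — sample covariance S[i,j] = (1/(n-1)) · Σ_k (x_{k,i} - mean_i) · (x_{k,j} - mean_j), with n-1 = 4.
  S[X_1,X_1] = ((0.6)·(0.6) + (0.6)·(0.6) + (1.6)·(1.6) + (-1.4)·(-1.4) + (-1.4)·(-1.4)) / 4 = 7.2/4 = 1.8
  S[X_1,X_2] = ((0.6)·(-0.6) + (0.6)·(2.4) + (1.6)·(3.4) + (-1.4)·(-3.6) + (-1.4)·(-1.6)) / 4 = 13.8/4 = 3.45
  S[X_2,X_2] = ((-0.6)·(-0.6) + (2.4)·(2.4) + (3.4)·(3.4) + (-3.6)·(-3.6) + (-1.6)·(-1.6)) / 4 = 33.2/4 = 8.3

S is symmetric (S[j,i] = S[i,j]). Assembling:

S = [[1.8, 3.45],
 [3.45, 8.3]]


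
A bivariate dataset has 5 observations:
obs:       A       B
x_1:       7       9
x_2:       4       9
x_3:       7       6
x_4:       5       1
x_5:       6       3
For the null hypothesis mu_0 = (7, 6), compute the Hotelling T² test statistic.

Step 1 — sample mean vector:
  mean(A) = (7 + 4 + 7 + 5 + 6) / 5 = 29/5 = 5.8
  mean(B) = (9 + 9 + 6 + 1 + 3) / 5 = 28/5 = 5.6
  x̄ = (5.8, 5.6),  deviation x̄ - mu_0 = (5.8, 5.6) - (7, 6) = (-1.2, -0.4).

Step 2 — sample covariance matrix, S[i,j] = (1/(n-1)) · Σ_k (x_{k,i} - mean_i) · (x_{k,j} - mean_j), divisor n-1 = 4:
  S[A,A] = ((1.2)·(1.2) + (-1.8)·(-1.8) + (1.2)·(1.2) + (-0.8)·(-0.8) + (0.2)·(0.2)) / 4 = 6.8/4 = 1.7
  S[A,B] = ((1.2)·(3.4) + (-1.8)·(3.4) + (1.2)·(0.4) + (-0.8)·(-4.6) + (0.2)·(-2.6)) / 4 = 1.6/4 = 0.4
  S[B,B] = ((3.4)·(3.4) + (3.4)·(3.4) + (0.4)·(0.4) + (-4.6)·(-4.6) + (-2.6)·(-2.6)) / 4 = 51.2/4 = 12.8
  S = [[1.7, 0.4],
 [0.4, 12.8]].

Step 3 — invert S. det(S) = 1.7·12.8 - (0.4)² = 21.6.
  S^{-1} = (1/det) · [[d, -b], [-b, a]] = [[0.5926, -0.0185],
 [-0.0185, 0.0787]].

Step 4 — quadratic form (x̄ - mu_0)^T · S^{-1} · (x̄ - mu_0):
  S^{-1} · (x̄ - mu_0) = (-0.7037, -0.0093),
  (x̄ - mu_0)^T · [...] = (-1.2)·(-0.7037) + (-0.4)·(-0.0093) = 0.8481.

Step 5 — scale by n: T² = 5 · 0.8481 = 4.2407.

T² ≈ 4.2407


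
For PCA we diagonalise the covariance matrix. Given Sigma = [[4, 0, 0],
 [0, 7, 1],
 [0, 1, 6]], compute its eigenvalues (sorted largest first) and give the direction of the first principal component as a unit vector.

Step 1 — characteristic polynomial p(λ) = det(λI - Sigma) = λ³ - tr·λ² + c_1·λ - det, where tr = trace, c_1 = sum of the principal 2×2 minors, det = det(Sigma):
  tr = 4 + 7 + 6 = 17,
  c_1 = (4·7 - (0)²) + (4·6 - (0)²) + (7·6 - (1)²) = 28 + 24 + 41 = 93,
  det = 4·(7·6 - (1)²) - (0)·((0)·6 - (1)·(0)) + (0)·((0)·(1) - 7·(0)) = 4·(41) - (0)·(0) + (0)·(0) = 164.
  So p(λ) = λ³ - 17λ² + 93λ - 164.
Step 2 — look for an integer root (rational root theorem: any rational root is an integer divisor of 164). Testing λ = 4:
  p(4) = 64 - 272 + 372 - 164 = 0  ✓
  Dividing out (λ - 4): p(λ) = (λ - 4)(λ² - 13λ + 41).
Step 3 — remaining eigenvalues from the quadratic λ² - 13λ + 41 = 0:
  Δ = 13² - 4·41 = 169 - 164 = 5,  λ = (13 ± √5)/2 = (13 ± 2.2361)/2 ≈ 7.618 or 5.382.
  Sorted: λ_1 = 7.618,  λ_2 = 5.382,  λ_3 = 4  (check: sum = 17 = tr ✓).

Step 4 — unit eigenvector for λ_1 ≈ 7.618: v spans the null space of (Sigma - λ_1 I), whose rows are
  r_1 = (-3.618, 0, 0),  r_2 = (0, -0.618, 1),  r_3 = (0, 1, -1.618).
  v is orthogonal to every row, so take v ∝ r_1 × r_2 = ((0)·(1) - (0)·(-0.618), (0)·(0) - (-3.618)·(1), (-3.618)·(-0.618) - (0)·(0)) ≈ (0, 3.618, 2.2361).
  Let u = (0, 3.618, 2.2361).
  ||u|| = √((0)² + (3.618)² + (2.2361)²) = √(18.0902) ≈ 4.2533,  v_1 = u/||u|| ≈ (0, 0.8507, 0.5257) (||v_1|| = 1).

λ_1 = 7.618,  λ_2 = 5.382,  λ_3 = 4;  v_1 ≈ (0, 0.8507, 0.5257)


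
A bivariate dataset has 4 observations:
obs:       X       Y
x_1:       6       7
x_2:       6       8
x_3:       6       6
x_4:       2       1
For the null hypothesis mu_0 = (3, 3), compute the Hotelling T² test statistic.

Step 1 — sample mean vector:
  mean(X) = (6 + 6 + 6 + 2) / 4 = 20/4 = 5
  mean(Y) = (7 + 8 + 6 + 1) / 4 = 22/4 = 5.5
  x̄ = (5, 5.5),  deviation x̄ - mu_0 = (5, 5.5) - (3, 3) = (2, 2.5).

Step 2 — sample covariance matrix, S[i,j] = (1/(n-1)) · Σ_k (x_{k,i} - mean_i) · (x_{k,j} - mean_j), divisor n-1 = 3:
  S[X,X] = ((1)·(1) + (1)·(1) + (1)·(1) + (-3)·(-3)) / 3 = 12/3 = 4
  S[X,Y] = ((1)·(1.5) + (1)·(2.5) + (1)·(0.5) + (-3)·(-4.5)) / 3 = 18/3 = 6
  S[Y,Y] = ((1.5)·(1.5) + (2.5)·(2.5) + (0.5)·(0.5) + (-4.5)·(-4.5)) / 3 = 29/3 = 9.6667
  S = [[4, 6],
 [6, 9.6667]].

Step 3 — invert S. det(S) = 4·9.6667 - (6)² = 2.6667.
  S^{-1} = (1/det) · [[d, -b], [-b, a]] = [[3.625, -2.25],
 [-2.25, 1.5]].

Step 4 — quadratic form (x̄ - mu_0)^T · S^{-1} · (x̄ - mu_0):
  S^{-1} · (x̄ - mu_0) = (1.625, -0.75),
  (x̄ - mu_0)^T · [...] = (2)·(1.625) + (2.5)·(-0.75) = 1.375.

Step 5 — scale by n: T² = 4 · 1.375 = 5.5.

T² ≈ 5.5


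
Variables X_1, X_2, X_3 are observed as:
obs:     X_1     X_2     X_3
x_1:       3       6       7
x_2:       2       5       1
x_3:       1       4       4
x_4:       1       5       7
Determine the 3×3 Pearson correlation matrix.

Step 1 — column means:
  mean(X_1) = (3 + 2 + 1 + 1) / 4 = 7/4 = 1.75
  mean(X_2) = (6 + 5 + 4 + 5) / 4 = 20/4 = 5
  mean(X_3) = (7 + 1 + 4 + 7) / 4 = 19/4 = 4.75

Step 2 — sample variances and covariances s[i,j] = (1/(n-1)) · Σ_k (x_{k,i} - mean_i) · (x_{k,j} - mean_j), with n-1 = 3:
  s[X_1,X_1] = ((1.25)·(1.25) + (0.25)·(0.25) + (-0.75)·(-0.75) + (-0.75)·(-0.75)) / 3 = 2.75/3 = 0.9167
  s[X_1,X_2] = ((1.25)·(1) + (0.25)·(0) + (-0.75)·(-1) + (-0.75)·(0)) / 3 = 2/3 = 0.6667
  s[X_1,X_3] = ((1.25)·(2.25) + (0.25)·(-3.75) + (-0.75)·(-0.75) + (-0.75)·(2.25)) / 3 = 0.75/3 = 0.25
  s[X_2,X_2] = ((1)·(1) + (0)·(0) + (-1)·(-1) + (0)·(0)) / 3 = 2/3 = 0.6667
  s[X_2,X_3] = ((1)·(2.25) + (0)·(-3.75) + (-1)·(-0.75) + (0)·(2.25)) / 3 = 3/3 = 1
  s[X_3,X_3] = ((2.25)·(2.25) + (-3.75)·(-3.75) + (-0.75)·(-0.75) + (2.25)·(2.25)) / 3 = 24.75/3 = 8.25
  Sample standard deviations s_i = √(s[i,i]):
  s(X_1) = √(0.9167) = 0.9574
  s(X_2) = √(0.6667) = 0.8165
  s(X_3) = √(8.25) = 2.8723

Step 3 — r_{ij} = s_{ij} / (s_i · s_j):
  r[X_1,X_1] = 1 (diagonal).
  r[X_1,X_2] = 0.6667 / (0.9574 · 0.8165) = 0.6667 / 0.7817 = 0.8528
  r[X_1,X_3] = 0.25 / (0.9574 · 2.8723) = 0.25 / 2.75 = 0.0909
  r[X_2,X_2] = 1 (diagonal).
  r[X_2,X_3] = 1 / (0.8165 · 2.8723) = 1 / 2.3452 = 0.4264
  r[X_3,X_3] = 1 (diagonal).

R is symmetric with unit diagonal. Assembling:

R = [[1, 0.8528, 0.0909],
 [0.8528, 1, 0.4264],
 [0.0909, 0.4264, 1]]


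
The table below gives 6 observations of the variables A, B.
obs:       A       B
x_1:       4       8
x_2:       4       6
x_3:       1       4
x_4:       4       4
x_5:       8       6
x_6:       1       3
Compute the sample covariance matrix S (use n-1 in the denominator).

Step 1 — column means:
  mean(A) = (4 + 4 + 1 + 4 + 8 + 1) / 6 = 22/6 = 3.6667
  mean(B) = (8 + 6 + 4 + 4 + 6 + 3) / 6 = 31/6 = 5.1667

Step 2 — sample covariance S[i,j] = (1/(n-1)) · Σ_k (x_{k,i} - mean_i) · (x_{k,j} - mean_j), with n-1 = 5.
  S[A,A] = ((0.3333)·(0.3333) + (0.3333)·(0.3333) + (-2.6667)·(-2.6667) + (0.3333)·(0.3333) + (4.3333)·(4.3333) + (-2.6667)·(-2.6667)) / 5 = 33.3333/5 = 6.6667
  S[A,B] = ((0.3333)·(2.8333) + (0.3333)·(0.8333) + (-2.6667)·(-1.1667) + (0.3333)·(-1.1667) + (4.3333)·(0.8333) + (-2.6667)·(-2.1667)) / 5 = 13.3333/5 = 2.6667
  S[B,B] = ((2.8333)·(2.8333) + (0.8333)·(0.8333) + (-1.1667)·(-1.1667) + (-1.1667)·(-1.1667) + (0.8333)·(0.8333) + (-2.1667)·(-2.1667)) / 5 = 16.8333/5 = 3.3667

S is symmetric (S[j,i] = S[i,j]). Assembling:

S = [[6.6667, 2.6667],
 [2.6667, 3.3667]]


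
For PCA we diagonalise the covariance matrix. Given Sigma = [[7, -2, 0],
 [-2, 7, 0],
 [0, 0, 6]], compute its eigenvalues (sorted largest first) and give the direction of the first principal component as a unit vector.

Step 1 — characteristic polynomial p(λ) = det(λI - Sigma) = λ³ - tr·λ² + c_1·λ - det, where tr = trace, c_1 = sum of the principal 2×2 minors, det = det(Sigma):
  tr = 7 + 7 + 6 = 20,
  c_1 = (7·7 - (-2)²) + (7·6 - (0)²) + (7·6 - (0)²) = 45 + 42 + 42 = 129,
  det = 7·(7·6 - (0)²) - (-2)·((-2)·6 - (0)·(0)) + (0)·((-2)·(0) - 7·(0)) = 7·(42) - (-2)·(-12) + (0)·(0) = 270.
  So p(λ) = λ³ - 20λ² + 129λ - 270.
Step 2 — look for an integer root (rational root theorem: any rational root is an integer divisor of 270). Testing λ = 5:
  p(5) = 125 - 500 + 645 - 270 = 0  ✓
  Dividing out (λ - 5): p(λ) = (λ - 5)(λ² - 15λ + 54).
Step 3 — remaining eigenvalues from the quadratic λ² - 15λ + 54 = 0:
  Δ = 15² - 4·54 = 225 - 216 = 9,  λ = (15 ± √9)/2 = (15 ± 3)/2 = 9 or 6.
  Sorted: λ_1 = 9,  λ_2 = 6,  λ_3 = 5  (check: sum = 20 = tr ✓).

Step 4 — unit eigenvector for λ_1 = 9: v spans the null space of (Sigma - λ_1 I), whose rows are
  r_1 = (-2, -2, 0),  r_2 = (-2, -2, 0),  r_3 = (0, 0, -3).
  v is orthogonal to every row, so take v ∝ r_1 × r_3 = ((-2)·(-3) - (0)·(0), (0)·(0) - (-2)·(-3), (-2)·(0) - (-2)·(0)) = (6, -6, 0).
  Rescale (divide by 6): u = (1, -1, 0).
  ||u|| = √((1)² + (-1)² + (0)²) = √(2) ≈ 1.4142,  v_1 = u/||u|| ≈ (0.7071, -0.7071, 0) (||v_1|| = 1).

λ_1 = 9,  λ_2 = 6,  λ_3 = 5;  v_1 ≈ (0.7071, -0.7071, 0)


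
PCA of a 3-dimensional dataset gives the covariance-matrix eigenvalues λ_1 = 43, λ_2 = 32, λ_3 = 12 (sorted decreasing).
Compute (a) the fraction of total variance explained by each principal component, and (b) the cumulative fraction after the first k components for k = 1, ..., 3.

Step 1 — total variance = trace(Sigma) = Σ λ_i = 43 + 32 + 12 = 87.

Step 2 — fraction explained by component i = λ_i / Σ λ:
  PC1: 43/87 = 0.4943
  PC2: 32/87 = 0.3678
  PC3: 12/87 = 0.1379

Step 3 — cumulative fraction after k components = (λ_1 + ... + λ_k) / Σ λ:
  k = 1: 43/87 = 0.4943
  k = 2: (43 + 32)/87 = 75/87 = 0.8621
  k = 3: (43 + 32 + 12)/87 = 87/87 = 1

Summary (fraction, with percent):

explained: PC1 0.4943 (49.43%), PC2 0.3678 (36.78%), PC3 0.1379 (13.79%);  cumulative: 0.4943, 0.8621, 1


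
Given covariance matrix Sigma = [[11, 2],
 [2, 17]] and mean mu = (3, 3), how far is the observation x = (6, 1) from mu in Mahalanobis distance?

Step 1 — centre the observation: (x - mu) = (3, -2).

Step 2 — invert Sigma. det(Sigma) = 11·17 - (2)² = 183.
  Sigma^{-1} = (1/det) · [[d, -b], [-b, a]] = [[0.0929, -0.0109],
 [-0.0109, 0.0601]].

Step 3 — form the quadratic (x - mu)^T · Sigma^{-1} · (x - mu):
  Sigma^{-1} · (x - mu) = (0.3005, -0.153).
  (x - mu)^T · [Sigma^{-1} · (x - mu)] = (3)·(0.3005) + (-2)·(-0.153) = 1.2077.

Step 4 — take square root: d = √(1.2077) ≈ 1.0989.

d(x, mu) = √(1.2077) ≈ 1.0989


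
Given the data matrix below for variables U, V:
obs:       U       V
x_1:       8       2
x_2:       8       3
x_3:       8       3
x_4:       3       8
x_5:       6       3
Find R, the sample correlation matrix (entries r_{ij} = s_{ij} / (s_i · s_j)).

Step 1 — column means:
  mean(U) = (8 + 8 + 8 + 3 + 6) / 5 = 33/5 = 6.6
  mean(V) = (2 + 3 + 3 + 8 + 3) / 5 = 19/5 = 3.8

Step 2 — sample variances and covariances s[i,j] = (1/(n-1)) · Σ_k (x_{k,i} - mean_i) · (x_{k,j} - mean_j), with n-1 = 4:
  s[U,U] = ((1.4)·(1.4) + (1.4)·(1.4) + (1.4)·(1.4) + (-3.6)·(-3.6) + (-0.6)·(-0.6)) / 4 = 19.2/4 = 4.8
  s[U,V] = ((1.4)·(-1.8) + (1.4)·(-0.8) + (1.4)·(-0.8) + (-3.6)·(4.2) + (-0.6)·(-0.8)) / 4 = -19.4/4 = -4.85
  s[V,V] = ((-1.8)·(-1.8) + (-0.8)·(-0.8) + (-0.8)·(-0.8) + (4.2)·(4.2) + (-0.8)·(-0.8)) / 4 = 22.8/4 = 5.7
  Sample standard deviations s_i = √(s[i,i]):
  s(U) = √(4.8) = 2.1909
  s(V) = √(5.7) = 2.3875

Step 3 — r_{ij} = s_{ij} / (s_i · s_j):
  r[U,U] = 1 (diagonal).
  r[U,V] = -4.85 / (2.1909 · 2.3875) = -4.85 / 5.2307 = -0.9272
  r[V,V] = 1 (diagonal).

R is symmetric with unit diagonal. Assembling:

R = [[1, -0.9272],
 [-0.9272, 1]]


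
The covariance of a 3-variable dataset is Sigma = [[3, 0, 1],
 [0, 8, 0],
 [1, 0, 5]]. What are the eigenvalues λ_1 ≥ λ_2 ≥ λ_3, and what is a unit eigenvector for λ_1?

Step 1 — characteristic polynomial p(λ) = det(λI - Sigma) = λ³ - tr·λ² + c_1·λ - det, where tr = trace, c_1 = sum of the principal 2×2 minors, det = det(Sigma):
  tr = 3 + 8 + 5 = 16,
  c_1 = (3·8 - (0)²) + (3·5 - (1)²) + (8·5 - (0)²) = 24 + 14 + 40 = 78,
  det = 3·(8·5 - (0)²) - (0)·((0)·5 - (0)·(1)) + (1)·((0)·(0) - 8·(1)) = 3·(40) - (0)·(0) + (1)·(-8) = 112.
  So p(λ) = λ³ - 16λ² + 78λ - 112.
Step 2 — look for an integer root (rational root theorem: any rational root is an integer divisor of 112). Testing λ = 8:
  p(8) = 512 - 1024 + 624 - 112 = 0  ✓
  Dividing out (λ - 8): p(λ) = (λ - 8)(λ² - 8λ + 14).
Step 3 — remaining eigenvalues from the quadratic λ² - 8λ + 14 = 0:
  Δ = 8² - 4·14 = 64 - 56 = 8,  λ = (8 ± √8)/2 = (8 ± 2.8284)/2 ≈ 5.4142 or 2.5858.
  Sorted: λ_1 = 8,  λ_2 = 5.4142,  λ_3 = 2.5858  (check: sum = 16 = tr ✓).

Step 4 — unit eigenvector for λ_1 = 8: v spans the null space of (Sigma - λ_1 I), whose rows are
  r_1 = (-5, 0, 1),  r_2 = (0, 0, 0),  r_3 = (1, 0, -3).
  v is orthogonal to every row, so take v ∝ r_1 × r_3 = ((0)·(-3) - (1)·(0), (1)·(1) - (-5)·(-3), (-5)·(0) - (0)·(1)) = (0, -14, 0).
  Rescale (divide by 14; multiply by -1 so the first nonzero entry is positive): u = (0, 1, 0).
  ||u|| = √((0)² + (1)² + (0)²) = √(1) = 1,  v_1 = u/||u|| ≈ (0, 1, 0) (||v_1|| = 1).

λ_1 = 8,  λ_2 = 5.4142,  λ_3 = 2.5858;  v_1 ≈ (0, 1, 0)


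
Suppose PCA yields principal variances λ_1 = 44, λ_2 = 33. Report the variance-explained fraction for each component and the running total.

Step 1 — total variance = trace(Sigma) = Σ λ_i = 44 + 33 = 77.

Step 2 — fraction explained by component i = λ_i / Σ λ:
  PC1: 44/77 = 0.5714
  PC2: 33/77 = 0.4286

Step 3 — cumulative fraction after k components = (λ_1 + ... + λ_k) / Σ λ:
  k = 1: 44/77 = 0.5714
  k = 2: (44 + 33)/77 = 77/77 = 1

Summary (fraction, with percent):

explained: PC1 0.5714 (57.14%), PC2 0.4286 (42.86%);  cumulative: 0.5714, 1
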